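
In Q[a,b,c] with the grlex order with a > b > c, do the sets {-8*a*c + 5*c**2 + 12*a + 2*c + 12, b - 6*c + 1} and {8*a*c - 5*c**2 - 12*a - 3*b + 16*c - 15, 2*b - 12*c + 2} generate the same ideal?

Two ideals are equal iff their reduced Gröbner bases coincide (the reduced basis is unique for a fixed ordering).
Buchberger on the first generating set:
f_1 = -8*a*c + 5*c**2 + 12*a + 2*c + 12, LT = a*c.
f_2 = b - 6*c + 1, LT = b.

S(f_1,f_2): leading monomials are coprime, so the S-polynomial reduces to 0 (Buchberger's first criterion).
Every S-polynomial of the final basis reduces to 0, so we have a Gröbner basis.
Inter-reduce: drop elements whose leading term is divisible by another's, tail-reduce, and make monic.
Reduced Gröbner basis: {a*c - 5/8*c**2 - 3/2*a - 1/4*c - 3/2, b - 6*c + 1}.

Buchberger on the second generating set:
h_1 = 8*a*c - 5*c**2 - 12*a - 3*b + 16*c - 15, LT = a*c.
h_2 = 2*b - 12*c + 2, LT = b.

S(h_1,h_2): leading monomials are coprime, so the S-polynomial reduces to 0 (Buchberger's first criterion).
Every S-polynomial of the final basis reduces to 0, so we have a Gröbner basis.
Inter-reduce: drop elements whose leading term is divisible by another's, tail-reduce, and make monic.
Reduced Gröbner basis: {a*c - 5/8*c**2 - 3/2*a - 1/4*c - 3/2, b - 6*c + 1}.

These coincide, so the ideals are equal.
The same test decides containment: I ⊆ J iff every generator of I reduces to 0 modulo a Gröbner basis of J.

Yes, the ideals are equal.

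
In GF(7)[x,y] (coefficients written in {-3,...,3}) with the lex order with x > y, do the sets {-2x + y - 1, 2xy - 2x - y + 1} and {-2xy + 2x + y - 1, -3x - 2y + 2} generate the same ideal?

Since reduced Gröbner bases are canonical representatives of ideals under a given ordering, it suffices to compute and compare them.
Buchberger on the first generating set:
f_1 = -2x + y - 1, LT = x.
f_2 = 2xy - 2x - y + 1, LT = xy.

S(f_1,f_2): lcm = xy. S = x + 3y^{2} + y + 3.
  leading term x: subtract (3)·f_1 from x + 3y^{2} + y + 3 → 3y^{2} - 2y - 1
  leading term y^{2}: no divisor's leading term divides it; move 3y^{2} to the remainder.
  leading term y: no divisor's leading term divides it; move -2y to the remainder.
  leading term 1: no divisor's leading term divides it; move -1 to the remainder.
  remainder 3y^{2} - 2y - 1 ≠ 0; add g_3 = 3y^{2} - 2y - 1 to the basis.

The other S-polynomials (S(f_1,g_3), S(f_2,g_3)) all reduce to 0 modulo the current basis, so we have a Gröbner basis.
Inter-reduce: drop elements whose leading term is divisible by another's, tail-reduce, and make monic.
Reduced Gröbner basis: {x + 3y - 3, y^{2} - 3y + 2}.

Buchberger on the second generating set:
h_1 = -2xy + 2x + y - 1, LT = xy.
h_2 = -3x - 2y + 2, LT = x.

S(h_1,h_2): lcm = xy. S = -x - 3y^{2} - y - 3.
  leading term x: subtract (-2)·h_2 from -x - 3y^{2} - y - 3 → -3y^{2} + 2y + 1
  leading term y^{2}: no divisor's leading term divides it; move -3y^{2} to the remainder.
  leading term y: no divisor's leading term divides it; move 2y to the remainder.
  leading term 1: no divisor's leading term divides it; move 1 to the remainder.
  remainder -3y^{2} + 2y + 1 ≠ 0; add k_3 = -3y^{2} + 2y + 1 to the basis.

The other S-polynomials (S(h_1,k_3), S(h_2,k_3)) all reduce to 0 modulo the current basis, so we have a Gröbner basis.
Inter-reduce: drop elements whose leading term is divisible by another's, tail-reduce, and make monic.
Reduced Gröbner basis: {x + 3y - 3, y^{2} - 3y + 2}.

The two bases agree; hence the ideals are identical.
The same test decides containment: I ⊆ J iff every generator of I reduces to 0 modulo a Gröbner basis of J.

Yes, the ideals are equal.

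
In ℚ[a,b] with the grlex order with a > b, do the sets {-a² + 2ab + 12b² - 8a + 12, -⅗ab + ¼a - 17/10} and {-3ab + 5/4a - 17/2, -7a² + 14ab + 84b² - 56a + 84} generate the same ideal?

Yes, the ideals are equal.

Two ideals are equal iff their reduced Gröbner bases coincide (the reduced basis is unique for a fixed ordering).
Buchberger on the first generating set:
f_1 = -a² + 2ab + 12b² - 8a + 12, LT = a².
f_2 = -⅗ab + ¼a - 17/10, LT = ab.

S(f_1,f_2): lcm = a²b. S = -2ab² - 12b³ + 5/12a² + 8ab - 17/6a - 12b.
  leading term ab²: subtract (10/3b)·f_2 from -2ab² - 12b³ + 5/12a² + 8ab - 17/6a - 12b → -12b³ + 5/12a² + 43/6ab - 17/6a - 19/3b
  leading term b³: no divisor's leading term divides it; move -12b³ to the remainder.
  leading term a²: subtract (-5/12)·f_1 from 5/12a² + 43/6ab - 17/6a - 19/3b → 8ab + 5b² - 37/6a - 19/3b + 5
  leading term ab: subtract (-40/3)·f_2 from 8ab + 5b² - 37/6a - 19/3b + 5 → 5b² - 17/6a - 19/3b - 53/3
  leading term b²: no divisor's leading term divides it; move 5b² to the remainder.
  leading term a: no divisor's leading term divides it; move -17/6a to the remainder.
  leading term b: no divisor's leading term divides it; move -19/3b to the remainder.
  leading term 1: no divisor's leading term divides it; move -53/3 to the remainder.
  remainder -12b³ + 5b² - 17/6a - 19/3b - 53/3 ≠ 0; add g_3 = -12b³ + 5b² - 17/6a - 19/3b - 53/3 to the basis.

S(f_1,g_3): leading monomials are coprime, so the S-polynomial reduces to 0 (Buchberger's first criterion).
S(f_2,g_3): lcm = ab³. S = -17/72a² - 19/36ab + 17/6b² - 53/36a.
  leading term a²: subtract (17/72)·f_1 from -17/72a² - 19/36ab + 17/6b² - 53/36a → -ab + 5/12a - 17/6
  leading term ab: subtract (5/3)·f_2 from -ab + 5/12a - 17/6 → 0
  remainder 0.

Every S-polynomial of the final basis reduces to 0, so we have a Gröbner basis.
Inter-reduce: drop elements whose leading term is divisible by another's, tail-reduce, and make monic.
Reduced Gröbner basis: {b³ - 5/12b² + 17/72a + 19/36b + 53/36, a² - 12b² + 43/6a - 19/3, ab - 5/12a + 17/6}.

Buchberger on the second generating set:
h_1 = -3ab + 5/4a - 17/2, LT = ab.
h_2 = -7a² + 14ab + 84b² - 56a + 84, LT = a².

S(h_1,h_2): lcm = a²b. S = 2ab² + 12b³ - 5/12a² - 8ab + 17/6a + 12b.
  leading term ab²: subtract (-⅔b)·h_1 from 2ab² + 12b³ - 5/12a² - 8ab + 17/6a + 12b → 12b³ - 5/12a² - 43/6ab + 17/6a + 19/3b
  leading term b³: no divisor's leading term divides it; move 12b³ to the remainder.
  leading term a²: subtract (5/84)·h_2 from -5/12a² - 43/6ab + 17/6a + 19/3b → -8ab - 5b² + 37/6a + 19/3b - 5
  leading term ab: subtract (8/3)·h_1 from -8ab - 5b² + 37/6a + 19/3b - 5 → -5b² + 17/6a + 19/3b + 53/3
  leading term b²: no divisor's leading term divides it; move -5b² to the remainder.
  leading term a: no divisor's leading term divides it; move 17/6a to the remainder.
  leading term b: no divisor's leading term divides it; move 19/3b to the remainder.
  leading term 1: no divisor's leading term divides it; move 53/3 to the remainder.
  remainder 12b³ - 5b² + 17/6a + 19/3b + 53/3 ≠ 0; add k_3 = 12b³ - 5b² + 17/6a + 19/3b + 53/3 to the basis.

S(h_1,k_3): lcm = ab³. S = -17/72a² - 19/36ab + 17/6b² - 53/36a.
  leading term a²: subtract (17/504)·h_2 from -17/72a² - 19/36ab + 17/6b² - 53/36a → -ab + 5/12a - 17/6
  leading term ab: subtract (⅓)·h_1 from -ab + 5/12a - 17/6 → 0
  remainder 0.

S(h_2,k_3): leading monomials are coprime, so the S-polynomial reduces to 0 (Buchberger's first criterion).
Every S-polynomial of the final basis reduces to 0, so we have a Gröbner basis.
Inter-reduce: drop elements whose leading term is divisible by another's, tail-reduce, and make monic.
Reduced Gröbner basis: {b³ - 5/12b² + 17/72a + 19/36b + 53/36, a² - 12b² + 43/6a - 19/3, ab - 5/12a + 17/6}.

These coincide, so the ideals are equal.
The same test decides containment: I ⊆ J iff every generator of I reduces to 0 modulo a Gröbner basis of J.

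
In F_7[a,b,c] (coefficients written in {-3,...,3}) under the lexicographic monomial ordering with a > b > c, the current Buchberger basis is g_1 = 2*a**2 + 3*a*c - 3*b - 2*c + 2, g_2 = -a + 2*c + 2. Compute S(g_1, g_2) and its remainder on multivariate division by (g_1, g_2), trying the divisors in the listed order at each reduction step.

S(g_1, g_2) = 2*a + 2*b - c + 1; remainder on division = 2*b + 3*c - 2.

lcm(LM(g_1), LM(g_2)) = a**2.
S = (lcm/LT(g_1))·g_1 − (lcm/LT(g_2))·g_2 = 2*a + 2*b - c + 1.
Reduce S modulo (g_1, g_2) in that order:
  leading term a: subtract (-2)·g_2 from 2*a + 2*b - c + 1 → 2*b + 3*c - 2
  leading term b: no divisor's leading term divides it; move 2*b to the remainder.
  leading term c: no divisor's leading term divides it; move 3*c to the remainder.
  leading term 1: no divisor's leading term divides it; move -2 to the remainder.
The remainder 2*b + 3*c - 2 is nonzero, so it would be added as the next basis element.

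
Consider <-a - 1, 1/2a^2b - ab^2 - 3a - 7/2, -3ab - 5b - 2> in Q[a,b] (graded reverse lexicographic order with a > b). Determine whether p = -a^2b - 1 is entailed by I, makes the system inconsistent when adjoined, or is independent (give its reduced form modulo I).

First compute the reduced Gröbner basis of I by Buchberger's algorithm.
f_1 = -a - 1, LT = a.
f_2 = 1/2a^2b - ab^2 - 3a - 7/2, LT = a^2b.
f_3 = -3ab - 5b - 2, LT = ab.

S(f_1,f_2): lcm = a^2b. S = 2ab^2 + ab + 6a + 7.
  leading term ab^2: subtract (-2b^2)·f_1 from 2ab^2 + ab + 6a + 7 → ab - 2b^2 + 6a + 7
  leading term ab: subtract (-b)·f_1 from ab - 2b^2 + 6a + 7 → -2b^2 + 6a - b + 7
  leading term b^2: no divisor's leading term divides it; move -2b^2 to the remainder.
  leading term a: subtract (-6)·f_1 from 6a - b + 7 → -b + 1
  leading term b: no divisor's leading term divides it; move -b to the remainder.
  leading term 1: no divisor's leading term divides it; move 1 to the remainder.
  remainder -2b^2 - b + 1 ≠ 0; add h_4 = -2b^2 - b + 1 to the basis.

S(f_1,f_3): lcm = ab. S = -2/3b - 2/3.
  leading term b: no divisor's leading term divides it; move -2/3b to the remainder.
  leading term 1: no divisor's leading term divides it; move -2/3 to the remainder.
  remainder -2/3b - 2/3 ≠ 0; add h_5 = -2/3b - 2/3 to the basis.

The other S-polynomials (S(f_2,f_3), S(f_1,h_4), S(f_2,h_4), S(f_3,h_4), S(f_1,h_5), S(f_2,h_5), S(f_3,h_5), S(h_4,h_5)) all reduce to 0 modulo the current basis, so we have a Gröbner basis.
Inter-reduce: drop elements whose leading term is divisible by another's, tail-reduce, and make monic.
Reduced Gröbner basis: {a + 1, b + 1}.
Label its elements g_1 = a + 1, g_2 = b + 1.

Reduce p = -a^2b - 1 modulo G:
  leading term a^2b: subtract (-ab)·g_1 from -a^2b - 1 → ab - 1
  leading term ab: subtract (b)·g_1 from ab - 1 → -b - 1
  leading term b: subtract (-1)·g_2 from -b - 1 → 0
  normal form = 0.
Since the normal form is 0, p ∈ I.

-a^2b - 1 lies in I (it reduces to 0).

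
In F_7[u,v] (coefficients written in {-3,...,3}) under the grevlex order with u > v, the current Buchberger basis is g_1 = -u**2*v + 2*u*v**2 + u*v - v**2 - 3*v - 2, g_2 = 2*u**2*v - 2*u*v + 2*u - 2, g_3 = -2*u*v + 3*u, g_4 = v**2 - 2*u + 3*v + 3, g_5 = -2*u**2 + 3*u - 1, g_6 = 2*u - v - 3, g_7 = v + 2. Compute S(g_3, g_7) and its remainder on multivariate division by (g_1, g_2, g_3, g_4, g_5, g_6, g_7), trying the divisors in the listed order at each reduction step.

S(g_3, g_7) = 0; remainder on division = 0.

lcm(LM(g_3), LM(g_7)) = u*v.
S = (lcm/LT(g_3))·g_3 − (lcm/LT(g_7))·g_7 = 0.
Reduce S modulo (g_1, g_2, g_3, g_4, g_5, g_6, g_7) in that order:
The remainder is 0, so this S-polynomial contributes no new basis element.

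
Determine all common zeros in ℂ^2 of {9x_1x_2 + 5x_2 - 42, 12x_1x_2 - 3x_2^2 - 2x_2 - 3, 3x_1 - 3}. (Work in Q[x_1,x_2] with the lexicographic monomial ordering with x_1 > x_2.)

{(1, 3)}

Compute a lex Gröbner basis by Buchberger's algorithm.
f_1 = 9x_1x_2 + 5x_2 - 42, LT = x_1x_2.
f_2 = 12x_1x_2 - 3x_2^2 - 2x_2 - 3, LT = x_1x_2.
f_3 = 3x_1 - 3, LT = x_1.

S(f_1,f_2): lcm = x_1x_2. S = 1/4x_2^2 + 13/18x_2 - 53/12.
  leading term x_2^2: no divisor's leading term divides it; move 1/4x_2^2 to the remainder.
  leading term x_2: no divisor's leading term divides it; move 13/18x_2 to the remainder.
  leading term 1: no divisor's leading term divides it; move -53/12 to the remainder.
  remainder 1/4x_2^2 + 13/18x_2 - 53/12 ≠ 0; add h_4 = 1/4x_2^2 + 13/18x_2 - 53/12 to the basis.

S(f_1,f_3): lcm = x_1x_2. S = 14/9x_2 - 14/3.
  leading term x_2: no divisor's leading term divides it; move 14/9x_2 to the remainder.
  leading term 1: no divisor's leading term divides it; move -14/3 to the remainder.
  remainder 14/9x_2 - 14/3 ≠ 0; add h_5 = 14/9x_2 - 14/3 to the basis.

The other S-polynomials (S(f_2,f_3), S(f_1,h_4), S(f_2,h_4), S(f_3,h_4), S(f_1,h_5), S(f_2,h_5), S(f_3,h_5), S(h_4,h_5)) all reduce to 0 modulo the current basis, so we have a Gröbner basis.
Inter-reduce: drop elements whose leading term is divisible by another's, tail-reduce, and make monic.
Reduced Gröbner basis: {x_1 - 1, x_2 - 3}.

The lex basis is triangular: the last element involves only x_2. Solving x_2 - 3 = 0 gives x_2 ∈ {3}; substituting each value into the earlier elements determines the remaining variables.
  x_2 = 3: the earlier basis element becomes x_1 - 1 = 0, giving x_1 = 1 — point (1, 3).
Check: every point annihilates each of the original generators.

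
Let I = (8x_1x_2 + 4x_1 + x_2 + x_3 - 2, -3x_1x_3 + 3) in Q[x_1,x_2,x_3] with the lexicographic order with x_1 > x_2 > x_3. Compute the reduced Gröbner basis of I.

Buchberger's algorithm terminates because the ascending chain of leading-term ideals stabilizes.

f_1 = 8x_1x_2 + 4x_1 + x_2 + x_3 - 2, LT = x_1x_2.
f_2 = -3x_1x_3 + 3, LT = x_1x_3.

S(f_1,f_2): lcm = x_1x_2x_3. S = 1/2x_1x_3 + 1/8x_2x_3 + x_2 + 1/8x_3^2 - 1/4x_3.
  reduce S modulo (f_1, f_2):
  remainder 1/8x_2x_3 + x_2 + 1/8x_3^2 - 1/4x_3 + 1/2 ≠ 0; add g_3 = 1/8x_2x_3 + x_2 + 1/8x_3^2 - 1/4x_3 + 1/2 to the basis.

The other S-polynomials (S(f_1,g_3), S(f_2,g_3)) all reduce to 0 modulo the current basis, so we have a Gröbner basis.

G = {x_1x_2 + 1/2x_1 + 1/8x_2 + 1/8x_3 - 1/4, x_1x_3 - 1, x_2x_3 + 8x_2 + x_3^2 - 2x_3 + 4}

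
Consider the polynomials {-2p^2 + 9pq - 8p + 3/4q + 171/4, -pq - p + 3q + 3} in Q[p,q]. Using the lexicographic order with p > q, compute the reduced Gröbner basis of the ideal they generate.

Buchberger's algorithm terminates because the ascending chain of leading-term ideals stabilizes.

f_1 = -2p^2 + 9pq - 8p + 3/4q + 171/4, LT = p^2.
f_2 = -pq - p + 3q + 3, LT = pq.

S(f_1,f_2): lcm = p^2q. S = -p^2 - 9/2pq^2 + 7pq + 3p - 3/8q^2 - 171/8q.
  reduce S modulo (f_1, f_2):
  remainder -111/8q^2 - 57/4q - 3/8 ≠ 0; add g_3 = -111/8q^2 - 57/4q - 3/8 to the basis.

The other S-polynomials (S(f_1,g_3), S(f_2,g_3)) all reduce to 0 modulo the current basis, so we have a Gröbner basis.

G = {p^2 + 17/2p - 111/8q - 279/8, pq + p - 3q - 3, q^2 + 38/37q + 1/37}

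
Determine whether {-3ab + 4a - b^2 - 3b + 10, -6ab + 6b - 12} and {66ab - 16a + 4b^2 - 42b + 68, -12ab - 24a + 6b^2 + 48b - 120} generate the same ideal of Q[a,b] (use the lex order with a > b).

Equality of ideals is decidable: compute both reduced Gröbner bases (unique for the ordering) and check whether they agree.
Buchberger on the first generating set:
f_1 = -3ab + 4a - b^2 - 3b + 10, LT = ab.
f_2 = -6ab + 6b - 12, LT = ab.

S(f_1,f_2): lcm = ab. S = -4/3a + 1/3b^2 + 2b - 16/3.
  leading term a: no divisor's leading term divides it; move -4/3a to the remainder.
  leading term b^2: no divisor's leading term divides it; move 1/3b^2 to the remainder.
  leading term b: no divisor's leading term divides it; move 2b to the remainder.
  leading term 1: no divisor's leading term divides it; move -16/3 to the remainder.
  remainder -4/3a + 1/3b^2 + 2b - 16/3 ≠ 0; add g_3 = -4/3a + 1/3b^2 + 2b - 16/3 to the basis.

S(f_1,g_3): lcm = ab. S = -4/3a + 1/4b^3 + 11/6b^2 - 3b - 10/3.
  leading term a: subtract (1)·g_3 from -4/3a + 1/4b^3 + 11/6b^2 - 3b - 10/3 → 1/4b^3 + 3/2b^2 - 5b + 2
  leading term b^3: no divisor's leading term divides it; move 1/4b^3 to the remainder.
  leading term b^2: no divisor's leading term divides it; move 3/2b^2 to the remainder.
  leading term b: no divisor's leading term divides it; move -5b to the remainder.
  leading term 1: no divisor's leading term divides it; move 2 to the remainder.
  remainder 1/4b^3 + 3/2b^2 - 5b + 2 ≠ 0; add g_4 = 1/4b^3 + 3/2b^2 - 5b + 2 to the basis.

The other S-polynomials (S(f_2,g_3), S(f_1,g_4), S(f_2,g_4), S(g_3,g_4)) all reduce to 0 modulo the current basis, so we have a Gröbner basis.
Inter-reduce: drop elements whose leading term is divisible by another's, tail-reduce, and make monic.
Reduced Gröbner basis: {a - 1/4b^2 - 3/2b + 4, b^3 + 6b^2 - 20b + 8}.

Buchberger on the second generating set:
h_1 = 66ab - 16a + 4b^2 - 42b + 68, LT = ab.
h_2 = -12ab - 24a + 6b^2 + 48b - 120, LT = ab.

S(h_1,h_2): lcm = ab. S = -74/33a + 37/66b^2 + 37/11b - 296/33.
  leading term a: no divisor's leading term divides it; move -74/33a to the remainder.
  leading term b^2: no divisor's leading term divides it; move 37/66b^2 to the remainder.
  leading term b: no divisor's leading term divides it; move 37/11b to the remainder.
  leading term 1: no divisor's leading term divides it; move -296/33 to the remainder.
  remainder -74/33a + 37/66b^2 + 37/11b - 296/33 ≠ 0; add k_3 = -74/33a + 37/66b^2 + 37/11b - 296/33 to the basis.

S(h_1,k_3): lcm = ab. S = -8/33a + 1/4b^3 + 103/66b^2 - 51/11b + 34/33.
  leading term a: subtract (4/37)·k_3 from -8/33a + 1/4b^3 + 103/66b^2 - 51/11b + 34/33 → 1/4b^3 + 3/2b^2 - 5b + 2
  leading term b^3: no divisor's leading term divides it; move 1/4b^3 to the remainder.
  leading term b^2: no divisor's leading term divides it; move 3/2b^2 to the remainder.
  leading term b: no divisor's leading term divides it; move -5b to the remainder.
  leading term 1: no divisor's leading term divides it; move 2 to the remainder.
  remainder 1/4b^3 + 3/2b^2 - 5b + 2 ≠ 0; add k_4 = 1/4b^3 + 3/2b^2 - 5b + 2 to the basis.

The other S-polynomials (S(h_2,k_3), S(h_1,k_4), S(h_2,k_4), S(k_3,k_4)) all reduce to 0 modulo the current basis, so we have a Gröbner basis.
Inter-reduce: drop elements whose leading term is divisible by another's, tail-reduce, and make monic.
Reduced Gröbner basis: {a - 1/4b^2 - 3/2b + 4, b^3 + 6b^2 - 20b + 8}.

These coincide, so the ideals are equal.
The same test decides containment: I ⊆ J iff every generator of I reduces to 0 modulo a Gröbner basis of J.

Yes, the ideals are equal.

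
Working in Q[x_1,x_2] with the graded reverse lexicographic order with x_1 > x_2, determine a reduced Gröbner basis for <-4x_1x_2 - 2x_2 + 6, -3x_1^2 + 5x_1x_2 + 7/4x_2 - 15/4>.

f_1 = -4x_1x_2 - 2x_2 + 6, LT = x_1x_2.
f_2 = -3x_1^2 + 5x_1x_2 + 7/4x_2 - 15/4, LT = x_1^2.

S(f_1,f_2): lcm = x_1^2x_2. S = 5/3x_1x_2^2 + 1/2x_1x_2 + 7/12x_2^2 - 3/2x_1 - 5/4x_2.
  reduce S modulo (f_1, f_2):
  remainder -1/4x_2^2 - 3/2x_1 + x_2 + 3/4 ≠ 0; add g_3 = -1/4x_2^2 - 3/2x_1 + x_2 + 3/4 to the basis.

The other S-polynomials (S(f_1,g_3), S(f_2,g_3)) all reduce to 0 modulo the current basis, so we have a Gröbner basis.

G = {x_1^2 + 1/4x_2 - 5/4, x_1x_2 + 1/2x_2 - 3/2, x_2^2 + 6x_1 - 4x_2 - 3}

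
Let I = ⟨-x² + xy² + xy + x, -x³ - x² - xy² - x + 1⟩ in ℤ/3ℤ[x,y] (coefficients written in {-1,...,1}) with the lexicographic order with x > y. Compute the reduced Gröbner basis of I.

G = {x - y² - y - 1, y⁶ - y⁴ + y³ - y² - 1}

f_1 = -x² + xy² + xy + x, LT = x².
f_2 = -x³ - x² - xy² - x + 1, LT = x³.

S(f_1,f_2): lcm = x³. S = -x²y² - x²y + x² - xy² - x + 1.
  reduce S modulo (f_1, f_2):
  remainder -xy⁴ + xy³ + xy² + 1 ≠ 0; add g_3 = -xy⁴ + xy³ + xy² + 1 to the basis.

S(f_1,g_3): lcm = x²y⁴. S = x²y³ + x²y² - xy⁶ - xy⁵ - xy⁴ + x.
  reduce S modulo (f_1, f_2, g_3):
  remainder x - y² - y - 1 ≠ 0; add g_4 = x - y² - y - 1 to the basis.

S(g_3,g_4): lcm = xy⁴. S = -xy³ - xy² + y⁶ + y⁵ + y⁴ - 1.
  reduce S modulo (f_1, f_2, g_3, g_4):
  remainder y⁶ - y⁴ + y³ - y² - 1 ≠ 0; add g_5 = y⁶ - y⁴ + y³ - y² - 1 to the basis.

The other S-polynomials (S(f_2,g_3), S(f_1,g_4), S(f_2,g_4), S(f_1,g_5), S(f_2,g_5), S(g_3,g_5), S(g_4,g_5)) all reduce to 0 modulo the current basis, so we have a Gröbner basis.
Inter-reduce: drop elements whose leading term is divisible by another's, tail-reduce, and make monic.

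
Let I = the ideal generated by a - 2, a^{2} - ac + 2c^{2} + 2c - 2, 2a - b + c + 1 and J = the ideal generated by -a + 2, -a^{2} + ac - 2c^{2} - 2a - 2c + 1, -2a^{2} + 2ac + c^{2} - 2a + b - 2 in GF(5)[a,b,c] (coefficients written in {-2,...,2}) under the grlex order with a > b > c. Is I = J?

For a fixed monomial order, each ideal has a unique reduced Gröbner basis; comparing bases decides equality.
Buchberger on the first generating set:
f_1 = a - 2, LT = a.
f_2 = a^{2} - ac + 2c^{2} + 2c - 2, LT = a^{2}.
f_3 = 2a - b + c + 1, LT = a.

S(f_1,f_2): lcm = a^{2}. S = ac - 2c^{2} - 2a - 2c + 2.
  reduce S modulo (f_1, f_2, f_3):
  remainder -2c^{2} - 2 ≠ 0; add g_4 = -2c^{2} - 2 to the basis.

S(f_1,f_3): lcm = a. S = -2b + 2c.
  reduce S modulo (f_1, f_2, f_3, g_4):
  remainder -2b + 2c ≠ 0; add g_5 = -2b + 2c to the basis.

The other S-polynomials (S(f_2,f_3), S(f_1,g_4), S(f_2,g_4), S(f_3,g_4), S(f_1,g_5), S(f_2,g_5), S(f_3,g_5), S(g_4,g_5)) all reduce to 0 modulo the current basis, so we have a Gröbner basis.
Inter-reduce: drop elements whose leading term is divisible by another's, tail-reduce, and make monic.
Reduced Gröbner basis: {c^{2} + 1, a - 2, b - c}.

Buchberger on the second generating set:
h_1 = -a + 2, LT = a.
h_2 = -a^{2} + ac - 2c^{2} - 2a - 2c + 1, LT = a^{2}.
h_3 = -2a^{2} + 2ac + c^{2} - 2a + b - 2, LT = a^{2}.

S(h_1,h_2): lcm = a^{2}. S = ac - 2c^{2} + a - 2c + 1.
  reduce S modulo (h_1, h_2, h_3):
  remainder -2c^{2} - 2 ≠ 0; add k_4 = -2c^{2} - 2 to the basis.

S(h_1,h_3): lcm = a^{2}. S = ac - 2c^{2} + 2a - 2b - 1.
  reduce S modulo (h_1, h_2, h_3, k_4):
  remainder -2b + 2c ≠ 0; add k_5 = -2b + 2c to the basis.

The other S-polynomials (S(h_2,h_3), S(h_1,k_4), S(h_2,k_4), S(h_3,k_4), S(h_1,k_5), S(h_2,k_5), S(h_3,k_5), S(k_4,k_5)) all reduce to 0 modulo the current basis, so we have a Gröbner basis.
Inter-reduce: drop elements whose leading term is divisible by another's, tail-reduce, and make monic.
Reduced Gröbner basis: {c^{2} + 1, a - 2, b - c}.

Same reduced basis, so the two generating sets span the same ideal.

Yes, the ideals are equal.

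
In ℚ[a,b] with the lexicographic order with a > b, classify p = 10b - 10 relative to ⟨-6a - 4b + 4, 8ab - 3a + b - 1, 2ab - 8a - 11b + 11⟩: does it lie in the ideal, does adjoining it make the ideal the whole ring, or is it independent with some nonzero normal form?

10b - 10 lies in I (it reduces to 0).

First compute the reduced Gröbner basis of I by Buchberger's algorithm.
f_1 = -6a - 4b + 4, LT = a.
f_2 = 8ab - 3a + b - 1, LT = ab.
f_3 = 2ab - 8a - 11b + 11, LT = ab.

S(f_1,f_2): lcm = ab. S = ⅜a + ⅔b² - 19/24b + ⅛.
  leading term a: subtract (-1/16)·f_1 from ⅜a + ⅔b² - 19/24b + ⅛ → ⅔b² - 25/24b + ⅜
  leading term b²: no divisor's leading term divides it; move ⅔b² to the remainder.
  leading term b: no divisor's leading term divides it; move -25/24b to the remainder.
  leading term 1: no divisor's leading term divides it; move ⅜ to the remainder.
  remainder ⅔b² - 25/24b + ⅜ ≠ 0; add h_4 = ⅔b² - 25/24b + ⅜ to the basis.

S(f_1,f_3): lcm = ab. S = 4a + ⅔b² + 29/6b - 11/2.
  leading term a: subtract (-⅔)·f_1 from 4a + ⅔b² + 29/6b - 11/2 → ⅔b² + 13/6b - 17/6
  leading term b²: subtract (1)·h_4 from ⅔b² + 13/6b - 17/6 → 77/24b - 77/24
  leading term b: no divisor's leading term divides it; move 77/24b to the remainder.
  leading term 1: no divisor's leading term divides it; move -77/24 to the remainder.
  remainder 77/24b - 77/24 ≠ 0; add h_5 = 77/24b - 77/24 to the basis.

S(f_2,f_3): lcm = ab. S = 29/8a + 45/8b - 45/8.
  leading term a: subtract (-29/48)·f_1 from 29/8a + 45/8b - 45/8 → 77/24b - 77/24
  leading term b: subtract (1)·h_5 from 77/24b - 77/24 → 0
  remainder 0.

S(f_1,h_4): leading monomials are coprime, so the S-polynomial reduces to 0 (Buchberger's first criterion).
S(f_2,h_4): lcm = ab². S = 19/16ab - 9/16a + ⅛b² - ⅛b.
  leading term ab: subtract (-19/96b)·f_1 from 19/16ab - 9/16a + ⅛b² - ⅛b → -9/16a - ⅔b² + ⅔b
  leading term a: subtract (3/32)·f_1 from -9/16a - ⅔b² + ⅔b → -⅔b² + 25/24b - ⅜
  leading term b²: subtract (-1)·h_4 from -⅔b² + 25/24b - ⅜ → 0
  remainder 0.

S(f_3,h_4): lcm = ab². S = -39/16ab - 9/16a - 11/2b² + 11/2b.
  leading term ab: subtract (13/32b)·f_1 from -39/16ab - 9/16a - 11/2b² + 11/2b → -9/16a - 31/8b² + 31/8b
  leading term a: subtract (3/32)·f_1 from -9/16a - 31/8b² + 31/8b → -31/8b² + 17/4b - ⅜
  leading term b²: subtract (-93/16)·h_4 from -31/8b² + 17/4b - ⅜ → -231/128b + 231/128
  leading term b: subtract (-9/16)·h_5 from -231/128b + 231/128 → 0
  remainder 0.

S(f_1,h_5): leading monomials are coprime, so the S-polynomial reduces to 0 (Buchberger's first criterion).
S(f_2,h_5): lcm = ab. S = ⅝a + ⅛b - ⅛.
  leading term a: subtract (-5/48)·f_1 from ⅝a + ⅛b - ⅛ → -7/24b + 7/24
  leading term b: subtract (-1/11)·h_5 from -7/24b + 7/24 → 0
  remainder 0.

S(f_3,h_5): lcm = ab. S = -3a - 11/2b + 11/2.
  leading term a: subtract (½)·f_1 from -3a - 11/2b + 11/2 → -7/2b + 7/2
  leading term b: subtract (-12/11)·h_5 from -7/2b + 7/2 → 0
  remainder 0.

S(h_4,h_5): lcm = b². S = -9/16b + 9/16.
  leading term b: subtract (-27/154)·h_5 from -9/16b + 9/16 → 0
  remainder 0.

Every S-polynomial of the final basis reduces to 0, so we have a Gröbner basis.
Inter-reduce: drop elements whose leading term is divisible by another's, tail-reduce, and make monic.
Reduced Gröbner basis: {a, b - 1}.
Label its elements g_1 = a, g_2 = b - 1.

Reduce p = 10b - 10 modulo G:
  leading term b: subtract (10)·g_2 from 10b - 10 → 0
  normal form = 0.
Since the normal form is 0, p ∈ I.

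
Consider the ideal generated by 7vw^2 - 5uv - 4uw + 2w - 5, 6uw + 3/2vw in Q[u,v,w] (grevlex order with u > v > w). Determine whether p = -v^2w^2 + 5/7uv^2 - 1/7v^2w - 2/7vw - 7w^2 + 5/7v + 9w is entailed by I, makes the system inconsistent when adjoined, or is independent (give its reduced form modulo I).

First compute the reduced Gröbner basis of I by Buchberger's algorithm.
f_1 = 7vw^2 - 5uv - 4uw + 2w - 5, LT = vw^2.
f_2 = 6uw + 3/2vw, LT = uw.

S(f_1,f_2): lcm = uvw^2. S = -1/4v^2w^2 - 5/7u^2v - 4/7u^2w + 2/7uw - 5/7u.
  leading term v^2w^2: subtract (-1/28v)·f_1 from -1/4v^2w^2 - 5/7u^2v - 4/7u^2w + 2/7uw - 5/7u → -5/7u^2v - 5/28uv^2 - 4/7u^2w - 1/7uvw + 2/7uw + 1/14vw - 5/7u - 5/28v
  leading term u^2v: no divisor's leading term divides it; move -5/7u^2v to the remainder.
  leading term uv^2: no divisor's leading term divides it; move -5/28uv^2 to the remainder.
  leading term u^2w: subtract (-2/21u)·f_2 from -4/7u^2w - 1/7uvw + 2/7uw + 1/14vw - 5/7u - 5/28v → 2/7uw + 1/14vw - 5/7u - 5/28v
  leading term uw: subtract (1/21)·f_2 from 2/7uw + 1/14vw - 5/7u - 5/28v → -5/7u - 5/28v
  leading term u: no divisor's leading term divides it; move -5/7u to the remainder.
  leading term v: no divisor's leading term divides it; move -5/28v to the remainder.
  remainder -5/7u^2v - 5/28uv^2 - 5/7u - 5/28v ≠ 0; add h_3 = -5/7u^2v - 5/28uv^2 - 5/7u - 5/28v to the basis.

The other S-polynomials (S(f_1,h_3), S(f_2,h_3)) all reduce to 0 modulo the current basis, so we have a Gröbner basis.
Inter-reduce: drop elements whose leading term is divisible by another's, tail-reduce, and make monic.
Reduced Gröbner basis: {u^2v + 1/4uv^2 + u + 1/4v, vw^2 - 5/7uv + 1/7vw + 2/7w - 5/7, uw + 1/4vw}.
Label its elements g_1 = u^2v + 1/4uv^2 + u + 1/4v, g_2 = vw^2 - 5/7uv + 1/7vw + 2/7w - 5/7, g_3 = uw + 1/4vw.

Reduce p = -v^2w^2 + 5/7uv^2 - 1/7v^2w - 2/7vw - 7w^2 + 5/7v + 9w modulo G:
  leading term v^2w^2: subtract (-v)·g_2 from -v^2w^2 + 5/7uv^2 - 1/7v^2w - 2/7vw - 7w^2 + 5/7v + 9w → -7w^2 + 9w
  leading term w^2: no divisor's leading term divides it; move -7w^2 to the remainder.
  leading term w: no divisor's leading term divides it; move 9w to the remainder.
  normal form = -7w^2 + 9w.
The normal form is nonzero, so p ∉ I. Since p minus its normal form lies in I, I + (p) = I + (r) where r = -7w^2 + 9w; decide whether this ideal is the whole ring.
Run Buchberger on G together with r (pairs among the g_i already reduce to 0 since G is a Gröbner basis):
g_1 = u^2v + 1/4uv^2 + u + 1/4v, LT = u^2v.
g_2 = vw^2 - 5/7uv + 1/7vw + 2/7w - 5/7, LT = vw^2.
g_3 = uw + 1/4vw, LT = uw.
r = -7w^2 + 9w, LT = w^2.

S(g_2,r): lcm = vw^2. S = -5/7uv + 10/7vw + 2/7w - 5/7.
  leading term uv: no divisor's leading term divides it; move -5/7uv to the remainder.
  leading term vw: no divisor's leading term divides it; move 10/7vw to the remainder.
  leading term w: no divisor's leading term divides it; move 2/7w to the remainder.
  leading term 1: no divisor's leading term divides it; move -5/7 to the remainder.
  remainder -5/7uv + 10/7vw + 2/7w - 5/7 ≠ 0; add m_5 = -5/7uv + 10/7vw + 2/7w - 5/7 to the basis.

S(g_2,m_5): lcm = uvw^2. S = 2vw^3 - 5/7u^2v + 1/7uvw + 2/5w^3 + 2/7uw - w^2 - 5/7u.
  leading term vw^3: subtract (2w)·g_2 from 2vw^3 - 5/7u^2v + 1/7uvw + 2/5w^3 + 2/7uw - w^2 - 5/7u → -5/7u^2v + 11/7uvw - 2/7vw^2 + 2/5w^3 + 2/7uw - 11/7w^2 - 5/7u + 10/7w
  leading term u^2v: subtract (-5/7)·g_1 from -5/7u^2v + 11/7uvw - 2/7vw^2 + 2/5w^3 + 2/7uw - 11/7w^2 - 5/7u + 10/7w → 5/28uv^2 + 11/7uvw - 2/7vw^2 + 2/5w^3 + 2/7uw - 11/7w^2 + 5/28v + 10/7w
  leading term uv^2: subtract (-1/4v)·m_5 from 5/28uv^2 + 11/7uvw - 2/7vw^2 + 2/5w^3 + 2/7uw - 11/7w^2 + 5/28v + 10/7w → 11/7uvw + 5/14v^2w - 2/7vw^2 + 2/5w^3 + 2/7uw + 1/14vw - 11/7w^2 + 10/7w
  leading term uvw: subtract (11/7v)·g_3 from 11/7uvw + 5/14v^2w - 2/7vw^2 + 2/5w^3 + 2/7uw + 1/14vw - 11/7w^2 + 10/7w → -1/28v^2w - 2/7vw^2 + 2/5w^3 + 2/7uw + 1/14vw - 11/7w^2 + 10/7w
  leading term v^2w: no divisor's leading term divides it; move -1/28v^2w to the remainder.
  leading term vw^2: subtract (-2/7)·g_2 from -2/7vw^2 + 2/5w^3 + 2/7uw + 1/14vw - 11/7w^2 + 10/7w → 2/5w^3 - 10/49uv + 2/7uw + 11/98vw - 11/7w^2 + 74/49w - 10/49
  leading term w^3: subtract (-2/35w)·r from 2/5w^3 - 10/49uv + 2/7uw + 11/98vw - 11/7w^2 + 74/49w - 10/49 → -10/49uv + 2/7uw + 11/98vw - 37/35w^2 + 74/49w - 10/49
  leading term uv: subtract (2/7)·m_5 from -10/49uv + 2/7uw + 11/98vw - 37/35w^2 + 74/49w - 10/49 → 2/7uw - 29/98vw - 37/35w^2 + 10/7w
  leading term uw: subtract (2/7)·g_3 from 2/7uw - 29/98vw - 37/35w^2 + 10/7w → -18/49vw - 37/35w^2 + 10/7w
  leading term vw: no divisor's leading term divides it; move -18/49vw to the remainder.
  leading term w^2: subtract (37/245)·r from -37/35w^2 + 10/7w → 17/245w
  leading term w: no divisor's leading term divides it; move 17/245w to the remainder.
  remainder -1/28v^2w - 18/49vw + 17/245w ≠ 0; add m_6 = -1/28v^2w - 18/49vw + 17/245w to the basis.

The other S-polynomials (S(g_1,g_2), S(g_1,g_3), S(g_1,r), S(g_2,g_3), S(g_3,r), S(g_1,m_5), S(g_3,m_5), S(r,m_5), S(g_1,m_6), S(g_2,m_6), S(g_3,m_6), S(r,m_6), S(m_5,m_6)) all reduce to 0 modulo the current basis, so we have a Gröbner basis.
Inter-reduce: drop elements whose leading term is divisible by another's, tail-reduce, and make monic.
Reduced Gröbner basis: {v^2w + 72/7vw - 68/35w, uv - 2vw - 2/5w + 1, uw + 1/4vw, w^2 - 9/7w}.
The reduced Gröbner basis of I + (p) is {v^2w + 72/7vw - 68/35w, uv - 2vw - 2/5w + 1, uw + 1/4vw, w^2 - 9/7w} ≠ {1}, a proper ideal, so the enlarged system stays consistent: p is independent of I, with normal form -7w^2 + 9w.

-v^2w^2 + 5/7uv^2 - 1/7v^2w - 2/7vw - 7w^2 + 5/7v + 9w is independent of I; its normal form modulo I is -7w^2 + 9w.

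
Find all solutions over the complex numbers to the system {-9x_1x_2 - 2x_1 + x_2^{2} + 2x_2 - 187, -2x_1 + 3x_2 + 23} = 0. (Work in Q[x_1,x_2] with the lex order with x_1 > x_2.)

Compute a lex Gröbner basis by Buchberger's algorithm.
f_1 = -9x_1x_2 - 2x_1 + x_2^{2} + 2x_2 - 187, LT = x_1x_2.
f_2 = -2x_1 + 3x_2 + 23, LT = x_1.

S(f_1,f_2): lcm = x_1x_2. S = \tfrac{2}{9}x_1 + \tfrac{25}{18}x_2^{2} + \tfrac{203}{18}x_2 + \tfrac{187}{9}.
  leading term x_1: subtract (-\tfrac{1}{9})·f_2 from \tfrac{2}{9}x_1 + \tfrac{25}{18}x_2^{2} + \tfrac{203}{18}x_2 + \tfrac{187}{9} → \tfrac{25}{18}x_2^{2} + \tfrac{209}{18}x_2 + \tfrac{70}{3}
  leading term x_2^{2}: no divisor's leading term divides it; move \tfrac{25}{18}x_2^{2} to the remainder.
  leading term x_2: no divisor's leading term divides it; move \tfrac{209}{18}x_2 to the remainder.
  leading term 1: no divisor's leading term divides it; move \tfrac{70}{3} to the remainder.
  remainder \tfrac{25}{18}x_2^{2} + \tfrac{209}{18}x_2 + \tfrac{70}{3} ≠ 0; add h_3 = \tfrac{25}{18}x_2^{2} + \tfrac{209}{18}x_2 + \tfrac{70}{3} to the basis.

The other S-polynomials (S(f_1,h_3), S(f_2,h_3)) all reduce to 0 modulo the current basis, so we have a Gröbner basis.
Inter-reduce: drop elements whose leading term is divisible by another's, tail-reduce, and make monic.
Reduced Gröbner basis: {x_1 - \tfrac{3}{2}x_2 - \tfrac{23}{2}, x_2^{2} + \tfrac{209}{25}x_2 + \tfrac{84}{5}}.

A lex Gröbner basis eliminates variables successively. Here x_2^{2} + \tfrac{209}{25}x_2 + \tfrac{84}{5} depends only on x_2, with roots {-5, -84/25}; lifting each root through the earlier basis elements recovers the full solutions.
  x_2 = -5: the earlier basis element becomes x_1 - 4 = 0, giving x_1 = 4 — point (4, -5).
  x_2 = -84/25: the earlier basis element becomes x_1 - \tfrac{323}{50} = 0, giving x_1 = 323/50 — point (323/50, -84/25).
Each listed point satisfies every original equation (direct substitution).

{(4, -5), (323/50, -84/25)}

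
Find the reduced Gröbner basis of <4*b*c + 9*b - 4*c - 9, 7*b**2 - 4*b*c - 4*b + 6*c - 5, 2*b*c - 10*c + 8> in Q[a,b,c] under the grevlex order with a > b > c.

G = {b - 1, c - 1}

The reduced Gröbner basis is the canonical form of the ideal for this ordering.

f_1 = 4*b*c + 9*b - 4*c - 9, LT = b*c.
f_2 = 7*b**2 - 4*b*c - 4*b + 6*c - 5, LT = b**2.
f_3 = 2*b*c - 10*c + 8, LT = b*c.

S(f_1,f_2): lcm = b**2*c. S = 4/7*b*c**2 + 9/4*b**2 - 3/7*b*c - 6/7*c**2 - 9/4*b + 5/7*c.
  leading term b*c**2: subtract (1/7*c)·f_1 from 4/7*b*c**2 + 9/4*b**2 - 3/7*b*c - 6/7*c**2 - 9/4*b + 5/7*c → 9/4*b**2 - 12/7*b*c - 2/7*c**2 - 9/4*b + 2*c
  leading term b**2: subtract (9/28)·f_2 from 9/4*b**2 - 12/7*b*c - 2/7*c**2 - 9/4*b + 2*c → -3/7*b*c - 2/7*c**2 - 27/28*b + 1/14*c + 45/28
  leading term b*c: subtract (-3/28)·f_1 from -3/7*b*c - 2/7*c**2 - 27/28*b + 1/14*c + 45/28 → -2/7*c**2 - 5/14*c + 9/14
  leading term c**2: no divisor's leading term divides it; move -2/7*c**2 to the remainder.
  leading term c: no divisor's leading term divides it; move -5/14*c to the remainder.
  leading term 1: no divisor's leading term divides it; move 9/14 to the remainder.
  remainder -2/7*c**2 - 5/14*c + 9/14 ≠ 0; add g_4 = -2/7*c**2 - 5/14*c + 9/14 to the basis.

S(f_1,f_3): lcm = b*c. S = 9/4*b + 4*c - 25/4.
  leading term b: no divisor's leading term divides it; move 9/4*b to the remainder.
  leading term c: no divisor's leading term divides it; move 4*c to the remainder.
  leading term 1: no divisor's leading term divides it; move -25/4 to the remainder.
  remainder 9/4*b + 4*c - 25/4 ≠ 0; add g_5 = 9/4*b + 4*c - 25/4 to the basis.

S(f_2,f_3): lcm = b**2*c. S = -4/7*b*c**2 + 31/7*b*c + 6/7*c**2 - 4*b - 5/7*c.
  leading term b*c**2: subtract (-1/7*c)·f_1 from -4/7*b*c**2 + 31/7*b*c + 6/7*c**2 - 4*b - 5/7*c → 40/7*b*c + 2/7*c**2 - 4*b - 2*c
  leading term b*c: subtract (10/7)·f_1 from 40/7*b*c + 2/7*c**2 - 4*b - 2*c → 2/7*c**2 - 118/7*b + 26/7*c + 90/7
  leading term c**2: subtract (-1)·g_4 from 2/7*c**2 - 118/7*b + 26/7*c + 90/7 → -118/7*b + 47/14*c + 27/2
  leading term b: subtract (-472/63)·g_5 from -118/7*b + 47/14*c + 27/2 → 4199/126*c - 4199/126
  leading term c: no divisor's leading term divides it; move 4199/126*c to the remainder.
  leading term 1: no divisor's leading term divides it; move -4199/126 to the remainder.
  remainder 4199/126*c - 4199/126 ≠ 0; add g_6 = 4199/126*c - 4199/126 to the basis.

The other S-polynomials (S(f_1,g_4), S(f_2,g_4), S(f_3,g_4), S(f_1,g_5), S(f_2,g_5), S(f_3,g_5), S(g_4,g_5), S(f_1,g_6), S(f_2,g_6), S(f_3,g_6), S(g_4,g_6), S(g_5,g_6)) all reduce to 0 modulo the current basis, so we have a Gröbner basis.
Inter-reduce: drop elements whose leading term is divisible by another's, tail-reduce, and make monic.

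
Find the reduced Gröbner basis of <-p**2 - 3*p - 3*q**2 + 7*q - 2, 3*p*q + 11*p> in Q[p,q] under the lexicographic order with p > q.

Buchberger's algorithm terminates because the ascending chain of leading-term ideals stabilizes.

f_1 = -p**2 - 3*p - 3*q**2 + 7*q - 2, LT = p**2.
f_2 = 3*p*q + 11*p, LT = p*q.

S(f_1,f_2): lcm = p**2*q. S = -11/3*p**2 + 3*p*q + 3*q**3 - 7*q**2 + 2*q.
  leading term p**2: subtract (11/3)·f_1 from -11/3*p**2 + 3*p*q + 3*q**3 - 7*q**2 + 2*q → 3*p*q + 11*p + 3*q**3 + 4*q**2 - 71/3*q + 22/3
  leading term p*q: subtract (1)·f_2 from 3*p*q + 11*p + 3*q**3 + 4*q**2 - 71/3*q + 22/3 → 3*q**3 + 4*q**2 - 71/3*q + 22/3
  leading term q**3: no divisor's leading term divides it; move 3*q**3 to the remainder.
  leading term q**2: no divisor's leading term divides it; move 4*q**2 to the remainder.
  leading term q: no divisor's leading term divides it; move -71/3*q to the remainder.
  leading term 1: no divisor's leading term divides it; move 22/3 to the remainder.
  remainder 3*q**3 + 4*q**2 - 71/3*q + 22/3 ≠ 0; add g_3 = 3*q**3 + 4*q**2 - 71/3*q + 22/3 to the basis.

The other S-polynomials (S(f_1,g_3), S(f_2,g_3)) all reduce to 0 modulo the current basis, so we have a Gröbner basis.

G = {p**2 + 3*p + 3*q**2 - 7*q + 2, p*q + 11/3*p, q**3 + 4/3*q**2 - 71/9*q + 22/9}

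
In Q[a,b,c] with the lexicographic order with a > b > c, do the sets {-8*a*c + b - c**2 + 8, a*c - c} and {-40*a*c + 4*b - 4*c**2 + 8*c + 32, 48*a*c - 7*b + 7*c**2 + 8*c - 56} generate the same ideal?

Yes, the ideals are equal.

Since reduced Gröbner bases are canonical representatives of ideals under a given ordering, it suffices to compute and compare them.
Buchberger on the first generating set:
f_1 = -8*a*c + b - c**2 + 8, LT = a*c.
f_2 = a*c - c, LT = a*c.

S(f_1,f_2): lcm = a*c. S = -1/8*b + 1/8*c**2 + c - 1.
  leading term b: no divisor's leading term divides it; move -1/8*b to the remainder.
  leading term c**2: no divisor's leading term divides it; move 1/8*c**2 to the remainder.
  leading term c: no divisor's leading term divides it; move c to the remainder.
  leading term 1: no divisor's leading term divides it; move -1 to the remainder.
  remainder -1/8*b + 1/8*c**2 + c - 1 ≠ 0; add g_3 = -1/8*b + 1/8*c**2 + c - 1 to the basis.

The other S-polynomials (S(f_1,g_3), S(f_2,g_3)) all reduce to 0 modulo the current basis, so we have a Gröbner basis.
Inter-reduce: drop elements whose leading term is divisible by another's, tail-reduce, and make monic.
Reduced Gröbner basis: {a*c - c, b - c**2 - 8*c + 8}.

Buchberger on the second generating set:
h_1 = -40*a*c + 4*b - 4*c**2 + 8*c + 32, LT = a*c.
h_2 = 48*a*c - 7*b + 7*c**2 + 8*c - 56, LT = a*c.

S(h_1,h_2): lcm = a*c. S = 11/240*b - 11/240*c**2 - 11/30*c + 11/30.
  leading term b: no divisor's leading term divides it; move 11/240*b to the remainder.
  leading term c**2: no divisor's leading term divides it; move -11/240*c**2 to the remainder.
  leading term c: no divisor's leading term divides it; move -11/30*c to the remainder.
  leading term 1: no divisor's leading term divides it; move 11/30 to the remainder.
  remainder 11/240*b - 11/240*c**2 - 11/30*c + 11/30 ≠ 0; add k_3 = 11/240*b - 11/240*c**2 - 11/30*c + 11/30 to the basis.

The other S-polynomials (S(h_1,k_3), S(h_2,k_3)) all reduce to 0 modulo the current basis, so we have a Gröbner basis.
Inter-reduce: drop elements whose leading term is divisible by another's, tail-reduce, and make monic.
Reduced Gröbner basis: {a*c - c, b - c**2 - 8*c + 8}.

The two bases agree; hence the ideals are identical.
The choice of monomial ordering does not affect the verdict — as long as both bases are computed under the same ordering, their equality decides ideal equality.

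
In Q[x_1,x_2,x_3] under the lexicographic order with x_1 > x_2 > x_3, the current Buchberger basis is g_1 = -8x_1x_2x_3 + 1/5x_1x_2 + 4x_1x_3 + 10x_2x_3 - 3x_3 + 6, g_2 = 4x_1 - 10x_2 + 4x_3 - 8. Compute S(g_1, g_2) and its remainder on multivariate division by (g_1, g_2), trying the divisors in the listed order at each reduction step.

lcm(LM(g_1), LM(g_2)) = x_1x_2x_3.
S = (lcm/LT(g_1))·g_1 − (lcm/LT(g_2))·g_2 = -1/40x_1x_2 - 1/2x_1x_3 + 5/2x_2^2x_3 - x_2x_3^2 + 3/4x_2x_3 + 3/8x_3 - 3/4.
Reduce S modulo (g_1, g_2) in that order:
  leading term x_1x_2: subtract (-1/160x_2)·g_2 from -1/40x_1x_2 - 1/2x_1x_3 + 5/2x_2^2x_3 - x_2x_3^2 + 3/4x_2x_3 + 3/8x_3 - 3/4 → -1/2x_1x_3 + 5/2x_2^2x_3 - 1/16x_2^2 - x_2x_3^2 + 31/40x_2x_3 - 1/20x_2 + 3/8x_3 - 3/4
  leading term x_1x_3: subtract (-1/8x_3)·g_2 from -1/2x_1x_3 + 5/2x_2^2x_3 - 1/16x_2^2 - x_2x_3^2 + 31/40x_2x_3 - 1/20x_2 + 3/8x_3 - 3/4 → 5/2x_2^2x_3 - 1/16x_2^2 - x_2x_3^2 - 19/40x_2x_3 - 1/20x_2 + 1/2x_3^2 - 5/8x_3 - 3/4
  leading term x_2^2x_3: no divisor's leading term divides it; move 5/2x_2^2x_3 to the remainder.
  leading term x_2^2: no divisor's leading term divides it; move -1/16x_2^2 to the remainder.
  leading term x_2x_3^2: no divisor's leading term divides it; move -x_2x_3^2 to the remainder.
  leading term x_2x_3: no divisor's leading term divides it; move -19/40x_2x_3 to the remainder.
  leading term x_2: no divisor's leading term divides it; move -1/20x_2 to the remainder.
  leading term x_3^2: no divisor's leading term divides it; move 1/2x_3^2 to the remainder.
  leading term x_3: no divisor's leading term divides it; move -5/8x_3 to the remainder.
  leading term 1: no divisor's leading term divides it; move -3/4 to the remainder.
The remainder 5/2x_2^2x_3 - 1/16x_2^2 - x_2x_3^2 - 19/40x_2x_3 - 1/20x_2 + 1/2x_3^2 - 5/8x_3 - 3/4 is nonzero, so it would be added as the next basis element.

S(g_1, g_2) = -1/40x_1x_2 - 1/2x_1x_3 + 5/2x_2^2x_3 - x_2x_3^2 + 3/4x_2x_3 + 3/8x_3 - 3/4; remainder on division = 5/2x_2^2x_3 - 1/16x_2^2 - x_2x_3^2 - 19/40x_2x_3 - 1/20x_2 + 1/2x_3^2 - 5/8x_3 - 3/4.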